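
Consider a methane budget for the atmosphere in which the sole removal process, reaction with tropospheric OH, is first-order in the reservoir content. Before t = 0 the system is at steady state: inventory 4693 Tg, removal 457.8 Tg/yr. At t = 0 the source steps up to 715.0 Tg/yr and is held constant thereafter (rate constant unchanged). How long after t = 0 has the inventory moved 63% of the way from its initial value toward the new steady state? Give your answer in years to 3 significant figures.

10.2 yr

τ = M₀/F₀ = 4693/457.8 = 10.25 yr.
The remaining gap fraction is e^(−t/τ); 63% covered ⇒ e^(−t/τ) = 0.370.
t = −τ ln(0.370) = 10.25 × 0.9943 = 10.19 yr.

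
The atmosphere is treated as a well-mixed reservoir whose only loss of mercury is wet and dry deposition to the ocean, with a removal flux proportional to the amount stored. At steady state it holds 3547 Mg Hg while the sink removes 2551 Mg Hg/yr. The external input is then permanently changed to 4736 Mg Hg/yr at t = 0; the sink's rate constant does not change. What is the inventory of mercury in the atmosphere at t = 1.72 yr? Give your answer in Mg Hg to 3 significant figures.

Residence time τ = M₀/F₀ = 1.390 yr. The eventual steady state is M_∞ = M₀·(F₁/F₀) = 3547 × 4736/2551 = 6585.1 Mg Hg.
The anomaly ΔM(t) = M(t) − M_∞ decays as ΔM₀·e^(−t/τ) with ΔM₀ = 3547 − 6585.1 = −3038 Mg Hg.
At t = 1.72 yr, e^(−t/τ) = e^(−1.237) = 0.2902, so ΔM = −881.8 Mg Hg and M = 6585.1 − 881.8 = 5703.3 Mg Hg.

5700 Mg Hg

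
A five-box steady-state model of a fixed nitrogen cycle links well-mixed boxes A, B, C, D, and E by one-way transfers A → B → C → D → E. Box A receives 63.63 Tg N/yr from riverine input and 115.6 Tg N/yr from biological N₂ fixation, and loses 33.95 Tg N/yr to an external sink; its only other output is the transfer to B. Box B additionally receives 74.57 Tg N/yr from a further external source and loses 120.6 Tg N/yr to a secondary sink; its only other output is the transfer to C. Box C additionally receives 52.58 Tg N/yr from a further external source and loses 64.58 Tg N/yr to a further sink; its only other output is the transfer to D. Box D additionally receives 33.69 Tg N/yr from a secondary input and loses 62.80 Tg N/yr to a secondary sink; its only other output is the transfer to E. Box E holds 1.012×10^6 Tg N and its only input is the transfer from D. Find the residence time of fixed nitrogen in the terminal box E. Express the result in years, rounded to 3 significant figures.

17400 yr

Box A: F(A→B) = (63.63 + 115.6) − 33.95 = 145.28 Tg N/yr.
Box B: F(B→C) = (145.28 + 74.57) − 120.6 = 99.250 Tg N/yr.
Box C: F(C→D) = (99.250 + 52.58) − 64.58 = 87.250 Tg N/yr.
Box D: F(D→E) = (87.250 + 33.69) − 62.80 = 58.140 Tg N/yr.
Box E throughput = its input = 58.140 Tg N/yr; τ = 1.012×10^6 / 58.140 = 17410 yr.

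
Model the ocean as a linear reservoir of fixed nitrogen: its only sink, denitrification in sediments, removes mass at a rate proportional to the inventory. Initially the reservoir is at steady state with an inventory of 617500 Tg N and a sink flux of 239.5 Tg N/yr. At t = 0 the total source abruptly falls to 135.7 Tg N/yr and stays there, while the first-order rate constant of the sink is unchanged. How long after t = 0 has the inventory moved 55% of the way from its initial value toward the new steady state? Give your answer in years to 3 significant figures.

2060 yr

τ = M₀/F₀ = 617500/239.5 = 2578 yr.
The remaining gap fraction is e^(−t/τ); 55% covered ⇒ e^(−t/τ) = 0.450.
t = −τ ln(0.450) = 2578 × 0.7985 = 2059 yr.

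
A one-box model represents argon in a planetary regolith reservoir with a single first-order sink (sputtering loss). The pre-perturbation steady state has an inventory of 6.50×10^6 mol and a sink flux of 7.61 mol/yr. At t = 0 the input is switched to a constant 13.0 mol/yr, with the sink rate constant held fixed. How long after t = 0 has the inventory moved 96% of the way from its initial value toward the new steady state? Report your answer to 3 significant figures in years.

2.75×10^6 yr

τ = M₀/F₀ = 6.50×10^6/7.61 = 854100 yr.
The remaining gap fraction is e^(−t/τ); 96% covered ⇒ e^(−t/τ) = 0.0400.
t = −τ ln(0.0400) = 854100 × 3.219 = 2.749×10^6 yr.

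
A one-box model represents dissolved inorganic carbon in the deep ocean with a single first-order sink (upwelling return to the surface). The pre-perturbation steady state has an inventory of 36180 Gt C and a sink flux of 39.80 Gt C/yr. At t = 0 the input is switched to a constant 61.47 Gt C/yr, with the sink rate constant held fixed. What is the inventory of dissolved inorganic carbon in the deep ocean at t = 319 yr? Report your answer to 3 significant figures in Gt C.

Residence time τ = M₀/F₀ = 909.0 yr. The eventual steady state is M_∞ = M₀·(F₁/F₀) = 36180 × 61.47/39.80 = 55879 Gt C.
The anomaly ΔM(t) = M(t) − M_∞ decays as ΔM₀·e^(−t/τ) with ΔM₀ = 36180 − 55879 = −19700 Gt C.
At t = 319 yr, e^(−t/τ) = e^(−0.3509) = 0.7040, so ΔM = −13870 Gt C and M = 55879 − 13870 = 42010 Gt C.

42000 Gt C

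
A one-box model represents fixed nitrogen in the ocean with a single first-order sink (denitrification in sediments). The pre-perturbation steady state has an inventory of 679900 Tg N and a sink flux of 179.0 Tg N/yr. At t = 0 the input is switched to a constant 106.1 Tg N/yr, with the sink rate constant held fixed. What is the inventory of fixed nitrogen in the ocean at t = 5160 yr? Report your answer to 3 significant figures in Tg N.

The sink rate constant is k = F₀/M₀ = 179.0/679900 = 0.0002633 yr⁻¹.
Solving dM/dt = F₁ − kM with M(0) = M₀ gives M(t) = F₁/k + (M₀ − F₁/k)·e^(−kt).
F₁/k = 106.1/0.0002633 = 403000 Tg N; kt = 0.0002633 × 5160 = 1.358, e^(−kt) = 0.2570.
M(5160) = 403000 + (679900 − 403000) × 0.2570 = 403000 + 71180 = 474180 Tg N.

474000 Tg N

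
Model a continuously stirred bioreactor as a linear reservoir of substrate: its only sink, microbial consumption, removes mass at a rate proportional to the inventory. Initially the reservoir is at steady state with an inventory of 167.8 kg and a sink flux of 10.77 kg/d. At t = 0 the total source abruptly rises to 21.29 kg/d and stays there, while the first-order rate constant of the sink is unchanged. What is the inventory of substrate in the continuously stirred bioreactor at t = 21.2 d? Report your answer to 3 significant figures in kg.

Residence time τ = M₀/F₀ = 15.58 d. The eventual steady state is M_∞ = M₀·(F₁/F₀) = 167.8 × 21.29/10.77 = 331.70 kg.
The anomaly ΔM(t) = M(t) − M_∞ decays as ΔM₀·e^(−t/τ) with ΔM₀ = 167.8 − 331.70 = −163.9 kg.
At t = 21.2 d, e^(−t/τ) = e^(−1.361) = 0.2565, so ΔM = −42.04 kg and M = 331.70 − 42.04 = 289.67 kg.

290 kg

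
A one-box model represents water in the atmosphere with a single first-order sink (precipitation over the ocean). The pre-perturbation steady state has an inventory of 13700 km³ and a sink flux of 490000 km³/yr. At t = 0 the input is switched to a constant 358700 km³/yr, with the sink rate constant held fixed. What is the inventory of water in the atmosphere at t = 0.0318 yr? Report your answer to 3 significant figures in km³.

τ = M₀/F₀ = 13700/490000 = 0.02796 yr; rate constant k = 1/τ.
New steady state M_∞ = F₁/k = F₁·τ = 358700 × 0.02796 = 10029 km³.
M(t) = M_∞ + (M₀ − M_∞)·e^(−t/τ); t/τ = 0.0318/0.02796 = 1.137, so e^(−t/τ) = 0.3207.
M(t) = 10029 + 3671 × 0.3207 = 11206 km³.

11200 km³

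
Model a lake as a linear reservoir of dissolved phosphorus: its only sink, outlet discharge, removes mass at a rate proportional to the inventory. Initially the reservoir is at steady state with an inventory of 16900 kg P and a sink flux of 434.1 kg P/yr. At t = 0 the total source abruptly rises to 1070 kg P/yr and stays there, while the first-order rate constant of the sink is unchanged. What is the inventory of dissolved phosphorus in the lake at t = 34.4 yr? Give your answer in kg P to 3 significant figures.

31400 kg P

Residence time τ = M₀/F₀ = 38.93 yr. The eventual steady state is M_∞ = M₀·(F₁/F₀) = 16900 × 1070/434.1 = 41656 kg P.
The anomaly ΔM(t) = M(t) − M_∞ decays as ΔM₀·e^(−t/τ) with ΔM₀ = 16900 − 41656 = −24760 kg P.
At t = 34.4 yr, e^(−t/τ) = e^(−0.8836) = 0.4133, so ΔM = −10230 kg P and M = 41656 − 10230 = 31425 kg P.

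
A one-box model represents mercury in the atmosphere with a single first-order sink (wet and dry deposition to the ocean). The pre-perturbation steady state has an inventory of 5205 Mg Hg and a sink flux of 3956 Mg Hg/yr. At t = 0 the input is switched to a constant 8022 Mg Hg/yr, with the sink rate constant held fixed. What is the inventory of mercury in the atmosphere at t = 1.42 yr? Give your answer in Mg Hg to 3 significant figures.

The sink rate constant is k = F₀/M₀ = 3956/5205 = 0.7600 yr⁻¹.
Solving dM/dt = F₁ − kM with M(0) = M₀ gives M(t) = F₁/k + (M₀ − F₁/k)·e^(−kt).
F₁/k = 8022/0.7600 = 10555 Mg Hg; kt = 0.7600 × 1.42 = 1.079, e^(−kt) = 0.3398.
M(1.42) = 10555 + (5205 − 10555) × 0.3398 = 10555 − 1818 = 8736.6 Mg Hg.

8740 Mg Hg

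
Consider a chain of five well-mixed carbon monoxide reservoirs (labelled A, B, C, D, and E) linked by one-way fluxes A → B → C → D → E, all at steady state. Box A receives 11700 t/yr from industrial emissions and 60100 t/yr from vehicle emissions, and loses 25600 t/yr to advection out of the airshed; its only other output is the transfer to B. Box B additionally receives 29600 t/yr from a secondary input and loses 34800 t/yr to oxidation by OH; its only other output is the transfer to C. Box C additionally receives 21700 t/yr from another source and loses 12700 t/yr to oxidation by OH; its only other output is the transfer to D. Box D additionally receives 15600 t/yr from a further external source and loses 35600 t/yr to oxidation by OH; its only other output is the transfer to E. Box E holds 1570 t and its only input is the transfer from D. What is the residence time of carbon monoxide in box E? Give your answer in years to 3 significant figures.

0.0523 yr

Box A: F(A→B) = (11700 + 60100) − 25600 = 46200 t/yr.
Box B: F(B→C) = (46200 + 29600) − 34800 = 41000 t/yr.
Box C: F(C→D) = (41000 + 21700) − 12700 = 50000 t/yr.
Box D: F(D→E) = (50000 + 15600) − 35600 = 30000 t/yr.
Box E throughput = its input = 30000 t/yr; τ = 1570 / 30000 = 0.05233 yr.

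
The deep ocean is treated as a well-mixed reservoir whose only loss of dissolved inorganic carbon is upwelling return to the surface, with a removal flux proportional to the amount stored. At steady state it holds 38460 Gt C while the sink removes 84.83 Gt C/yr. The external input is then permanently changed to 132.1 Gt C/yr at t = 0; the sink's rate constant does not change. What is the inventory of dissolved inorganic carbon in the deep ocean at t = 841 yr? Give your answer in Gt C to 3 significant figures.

56500 Gt C

The sink rate constant is k = F₀/M₀ = 84.83/38460 = 0.002206 yr⁻¹.
Solving dM/dt = F₁ − kM with M(0) = M₀ gives M(t) = F₁/k + (M₀ − F₁/k)·e^(−kt).
F₁/k = 132.1/0.002206 = 59891 Gt C; kt = 0.002206 × 841 = 1.855, e^(−kt) = 0.1565.
M(841) = 59891 + (38460 − 59891) × 0.1565 = 59891 − 3353 = 56538 Gt C.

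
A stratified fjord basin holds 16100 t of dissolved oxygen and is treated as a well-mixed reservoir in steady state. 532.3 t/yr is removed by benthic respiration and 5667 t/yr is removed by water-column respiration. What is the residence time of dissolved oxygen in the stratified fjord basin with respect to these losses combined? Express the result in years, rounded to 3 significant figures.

Total removal = 532.3 + 5667 = 6199.3 t/yr.
τ = M / ΣF_out = 16100 / 6199.3 = 2.597 yr.

2.60 yr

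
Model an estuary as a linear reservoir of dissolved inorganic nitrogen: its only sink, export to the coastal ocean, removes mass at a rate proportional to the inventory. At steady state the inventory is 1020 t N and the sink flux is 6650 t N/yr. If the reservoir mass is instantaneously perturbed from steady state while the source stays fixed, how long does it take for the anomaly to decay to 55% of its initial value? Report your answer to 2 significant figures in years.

For a linear reservoir the anomaly decays as exp(−t/τ) with τ = M/F = 1020/6650 = 0.1534 yr.
exp(−t/τ) = 0.55 ⇒ t = −τ ln(0.55) = 0.1534 × 0.5978 = 0.09170 yr.

0.092 yr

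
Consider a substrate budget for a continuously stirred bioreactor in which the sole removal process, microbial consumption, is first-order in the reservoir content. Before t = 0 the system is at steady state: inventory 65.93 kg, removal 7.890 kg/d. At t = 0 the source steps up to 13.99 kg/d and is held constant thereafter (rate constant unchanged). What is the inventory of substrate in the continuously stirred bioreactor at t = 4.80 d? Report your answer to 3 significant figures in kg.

88.2 kg

Residence time τ = M₀/F₀ = 8.356 d. The eventual steady state is M_∞ = M₀·(F₁/F₀) = 65.93 × 13.99/7.890 = 116.90 kg.
The anomaly ΔM(t) = M(t) − M_∞ decays as ΔM₀·e^(−t/τ) with ΔM₀ = 65.93 − 116.90 = −50.97 kg.
At t = 4.80 d, e^(−t/τ) = e^(−0.5744) = 0.5630, so ΔM = −28.70 kg and M = 116.90 − 28.70 = 88.204 kg.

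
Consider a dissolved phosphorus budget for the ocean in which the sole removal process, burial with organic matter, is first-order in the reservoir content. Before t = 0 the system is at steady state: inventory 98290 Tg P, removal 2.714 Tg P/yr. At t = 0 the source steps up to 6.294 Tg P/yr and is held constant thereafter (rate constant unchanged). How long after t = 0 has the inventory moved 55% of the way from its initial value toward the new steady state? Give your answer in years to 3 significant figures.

τ = M₀/F₀ = 98290/2.714 = 36220 yr.
The remaining gap fraction is e^(−t/τ); 55% covered ⇒ e^(−t/τ) = 0.450.
t = −τ ln(0.450) = 36220 × 0.7985 = 28920 yr.

28900 yr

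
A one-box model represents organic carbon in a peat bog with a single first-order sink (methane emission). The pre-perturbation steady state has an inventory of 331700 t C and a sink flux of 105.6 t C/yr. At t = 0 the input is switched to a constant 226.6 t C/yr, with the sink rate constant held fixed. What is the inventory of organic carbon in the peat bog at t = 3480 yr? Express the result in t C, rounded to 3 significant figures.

586000 t C

τ = M₀/F₀ = 331700/105.6 = 3141 yr; rate constant k = 1/τ.
New steady state M_∞ = F₁/k = F₁·τ = 226.6 × 3141 = 711770 t C.
M(t) = M_∞ + (M₀ − M_∞)·e^(−t/τ); t/τ = 3480/3141 = 1.108, so e^(−t/τ) = 0.3303.
M(t) = 711770 − 380100 × 0.3303 = 586250 t C.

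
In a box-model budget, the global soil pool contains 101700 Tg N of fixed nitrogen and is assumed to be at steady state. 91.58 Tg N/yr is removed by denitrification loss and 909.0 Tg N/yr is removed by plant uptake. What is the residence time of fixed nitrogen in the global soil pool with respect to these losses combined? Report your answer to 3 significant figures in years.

Total removal = 91.58 + 909.0 = 1000.6 Tg N/yr.
τ = M / ΣF_out = 101700 / 1000.6 = 101.6 yr.

102 yr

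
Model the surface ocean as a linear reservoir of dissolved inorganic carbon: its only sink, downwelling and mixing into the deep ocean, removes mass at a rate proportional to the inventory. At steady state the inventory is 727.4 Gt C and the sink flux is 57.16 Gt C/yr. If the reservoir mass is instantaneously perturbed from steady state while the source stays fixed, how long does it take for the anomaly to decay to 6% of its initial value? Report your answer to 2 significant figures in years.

For a linear reservoir the anomaly decays as exp(−t/τ) with τ = M/F = 727.4/57.16 = 12.73 yr.
exp(−t/τ) = 0.06 ⇒ t = −τ ln(0.06) = 12.73 × 2.813 = 35.80 yr.

36 yr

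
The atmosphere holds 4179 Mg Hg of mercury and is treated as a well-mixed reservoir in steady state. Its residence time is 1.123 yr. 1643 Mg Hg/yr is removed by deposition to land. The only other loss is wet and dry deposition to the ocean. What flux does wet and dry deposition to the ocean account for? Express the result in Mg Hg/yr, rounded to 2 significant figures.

Total removal F = M/τ = 4179 / 1.123 = 3721 Mg Hg/yr.
Wet and dry deposition to the ocean = F − (1643) = 3721 − 1643 = 2078 Mg Hg/yr.

2100 Mg Hg/yr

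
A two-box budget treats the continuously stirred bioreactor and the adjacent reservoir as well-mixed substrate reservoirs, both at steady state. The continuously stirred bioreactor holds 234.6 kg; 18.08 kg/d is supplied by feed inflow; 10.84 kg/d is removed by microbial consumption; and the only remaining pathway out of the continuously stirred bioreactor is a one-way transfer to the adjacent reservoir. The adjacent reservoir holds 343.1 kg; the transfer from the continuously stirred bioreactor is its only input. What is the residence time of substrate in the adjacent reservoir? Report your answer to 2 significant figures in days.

Balance the continuously stirred bioreactor: ΣF_in = 18.080 kg/d.
Transfer to the adjacent reservoir = ΣF_in − (10.84) = 7.2400 kg/d.
At steady state the output of the adjacent reservoir equals its input, 7.2400 kg/d.
τ = M / F = 343.1 / 7.2400 = 47.39 d.

47 d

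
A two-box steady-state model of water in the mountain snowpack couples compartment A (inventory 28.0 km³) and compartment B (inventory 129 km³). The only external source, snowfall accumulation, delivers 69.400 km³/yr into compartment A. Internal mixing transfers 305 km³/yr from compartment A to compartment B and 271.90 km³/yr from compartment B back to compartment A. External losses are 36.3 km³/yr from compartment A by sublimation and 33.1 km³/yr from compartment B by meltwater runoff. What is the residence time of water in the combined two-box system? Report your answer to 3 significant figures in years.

2.26 yr

Treat the two boxes together as one reservoir: the mixing fluxes between them are internal recycling, so τ = ΣM / Σ(external losses).
M_total = 28.0 + 129 = 157.00 km³.
ΣF_external_out = 36.3 + 33.1 = 69.400 km³/yr.
τ = M_total / ΣF_ext = 157.00 / 69.400 = 2.262 yr.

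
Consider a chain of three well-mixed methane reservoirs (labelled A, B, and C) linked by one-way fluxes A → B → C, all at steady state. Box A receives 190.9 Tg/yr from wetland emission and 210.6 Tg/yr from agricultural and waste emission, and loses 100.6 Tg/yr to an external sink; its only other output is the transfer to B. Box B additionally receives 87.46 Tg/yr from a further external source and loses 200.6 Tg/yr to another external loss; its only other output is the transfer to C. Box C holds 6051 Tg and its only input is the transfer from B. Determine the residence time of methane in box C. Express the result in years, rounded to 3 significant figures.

Box A: F(A→B) = (190.9 + 210.6) − 100.6 = 300.90 Tg/yr.
Box B: F(B→C) = (300.90 + 87.46) − 200.6 = 187.76 Tg/yr.
Box C throughput = its input = 187.76 Tg/yr; τ = 6051 / 187.76 = 32.23 yr.

32.2 yr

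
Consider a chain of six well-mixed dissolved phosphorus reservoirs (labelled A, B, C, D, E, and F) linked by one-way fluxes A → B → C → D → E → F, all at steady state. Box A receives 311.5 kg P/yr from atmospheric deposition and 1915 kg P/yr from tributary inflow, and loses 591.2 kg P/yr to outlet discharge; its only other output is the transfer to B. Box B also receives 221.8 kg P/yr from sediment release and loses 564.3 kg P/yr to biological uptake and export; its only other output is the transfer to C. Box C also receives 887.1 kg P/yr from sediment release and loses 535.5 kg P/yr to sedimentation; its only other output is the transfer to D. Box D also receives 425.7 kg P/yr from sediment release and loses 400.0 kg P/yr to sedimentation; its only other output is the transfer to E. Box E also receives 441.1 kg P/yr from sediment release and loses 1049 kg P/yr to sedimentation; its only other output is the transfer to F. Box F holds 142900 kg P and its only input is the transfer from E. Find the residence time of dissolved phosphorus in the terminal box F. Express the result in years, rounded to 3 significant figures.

Box A: F(A→B) = (311.5 + 1915) − 591.2 = 1635.3 kg P/yr.
Box B: F(B→C) = (1635.3 + 221.8) − 564.3 = 1292.8 kg P/yr.
Box C: F(C→D) = (1292.8 + 887.1) − 535.5 = 1644.4 kg P/yr.
Box D: F(D→E) = (1644.4 + 425.7) − 400.0 = 1670.1 kg P/yr.
Box E: F(E→F) = (1670.1 + 441.1) − 1049 = 1062.2 kg P/yr.
Box F throughput = its input = 1062.2 kg P/yr; τ = 142900 / 1062.2 = 134.5 yr.

135 yr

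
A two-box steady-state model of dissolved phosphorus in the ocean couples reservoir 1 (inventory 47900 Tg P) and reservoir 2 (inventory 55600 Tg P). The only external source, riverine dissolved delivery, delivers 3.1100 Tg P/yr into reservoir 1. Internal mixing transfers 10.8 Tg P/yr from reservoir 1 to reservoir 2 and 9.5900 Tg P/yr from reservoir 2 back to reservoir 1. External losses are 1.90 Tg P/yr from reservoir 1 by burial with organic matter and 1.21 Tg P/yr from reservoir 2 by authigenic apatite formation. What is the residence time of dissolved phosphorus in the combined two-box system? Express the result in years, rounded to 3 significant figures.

33300 yr

Residence time in the combined system uses the total inventory and the total *external* removal — internal exchanges between the two boxes cancel.
M_total = 47900 + 55600 = 103500 Tg P.
ΣF_external_out = 1.90 + 1.21 = 3.1100 Tg P/yr.
τ = M_total / ΣF_ext = 103500 / 3.1100 = 33280 yr.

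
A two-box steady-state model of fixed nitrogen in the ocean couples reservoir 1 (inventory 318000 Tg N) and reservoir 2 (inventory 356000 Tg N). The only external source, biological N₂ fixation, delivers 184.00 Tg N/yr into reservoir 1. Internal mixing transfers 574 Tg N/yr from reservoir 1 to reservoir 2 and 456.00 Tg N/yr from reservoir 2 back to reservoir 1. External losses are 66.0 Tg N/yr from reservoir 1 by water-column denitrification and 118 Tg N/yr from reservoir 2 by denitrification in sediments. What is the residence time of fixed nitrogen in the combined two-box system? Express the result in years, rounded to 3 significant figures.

3660 yr

Residence time in the combined system uses the total inventory and the total *external* removal — internal exchanges between the two boxes cancel.
M_total = 318000 + 356000 = 674000 Tg N.
ΣF_external_out = 66.0 + 118 = 184.00 Tg N/yr.
τ = M_total / ΣF_ext = 674000 / 184.00 = 3663 yr.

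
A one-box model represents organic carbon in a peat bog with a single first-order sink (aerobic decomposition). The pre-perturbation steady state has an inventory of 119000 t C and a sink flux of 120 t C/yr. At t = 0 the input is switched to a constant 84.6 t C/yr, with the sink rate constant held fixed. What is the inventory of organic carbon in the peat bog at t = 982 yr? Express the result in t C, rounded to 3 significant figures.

The sink rate constant is k = F₀/M₀ = 120/119000 = 0.001008 yr⁻¹.
Solving dM/dt = F₁ − kM with M(0) = M₀ gives M(t) = F₁/k + (M₀ − F₁/k)·e^(−kt).
F₁/k = 84.6/0.001008 = 83895 t C; kt = 0.001008 × 982 = 0.9903, e^(−kt) = 0.3715.
M(982) = 83895 + (119000 − 83895) × 0.3715 = 83895 + 13040 = 96936 t C.

96900 t C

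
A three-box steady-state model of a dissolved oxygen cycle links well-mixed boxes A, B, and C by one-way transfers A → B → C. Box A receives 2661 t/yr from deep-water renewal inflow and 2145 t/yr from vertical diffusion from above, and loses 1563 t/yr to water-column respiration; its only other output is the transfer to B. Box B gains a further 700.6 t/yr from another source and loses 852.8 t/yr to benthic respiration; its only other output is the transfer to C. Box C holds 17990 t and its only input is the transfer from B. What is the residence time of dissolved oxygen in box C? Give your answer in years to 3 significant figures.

5.82 yr

Box A: F(A→B) = (2661 + 2145) − 1563 = 3243.0 t/yr.
Box B: F(B→C) = (3243.0 + 700.6) − 852.8 = 3090.8 t/yr.
Box C throughput = its input = 3090.8 t/yr; τ = 17990 / 3090.8 = 5.820 yr.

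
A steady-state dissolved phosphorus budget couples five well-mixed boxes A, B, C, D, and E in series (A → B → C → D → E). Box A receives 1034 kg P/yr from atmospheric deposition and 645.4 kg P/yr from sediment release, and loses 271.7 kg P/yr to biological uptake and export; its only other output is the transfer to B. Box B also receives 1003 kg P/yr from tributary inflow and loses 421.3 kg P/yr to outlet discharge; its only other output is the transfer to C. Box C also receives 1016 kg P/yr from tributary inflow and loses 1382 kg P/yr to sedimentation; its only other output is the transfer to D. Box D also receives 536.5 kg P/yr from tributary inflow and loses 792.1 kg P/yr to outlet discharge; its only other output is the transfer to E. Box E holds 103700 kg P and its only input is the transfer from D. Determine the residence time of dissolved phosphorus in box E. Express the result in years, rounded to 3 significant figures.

Box A: F(A→B) = (1034 + 645.4) − 271.7 = 1407.7 kg P/yr.
Box B: F(B→C) = (1407.7 + 1003) − 421.3 = 1989.4 kg P/yr.
Box C: F(C→D) = (1989.4 + 1016) − 1382 = 1623.4 kg P/yr.
Box D: F(D→E) = (1623.4 + 536.5) − 792.1 = 1367.8 kg P/yr.
Box E throughput = its input = 1367.8 kg P/yr; τ = 103700 / 1367.8 = 75.82 yr.

75.8 yr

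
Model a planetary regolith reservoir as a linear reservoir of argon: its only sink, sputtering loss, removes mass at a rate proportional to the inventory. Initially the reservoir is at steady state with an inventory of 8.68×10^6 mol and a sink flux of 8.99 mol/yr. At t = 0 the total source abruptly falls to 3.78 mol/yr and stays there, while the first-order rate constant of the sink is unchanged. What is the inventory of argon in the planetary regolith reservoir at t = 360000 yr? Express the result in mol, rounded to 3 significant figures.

The sink rate constant is k = F₀/M₀ = 8.99/8.68×10^6 = 1.036×10^-6 yr⁻¹.
Solving dM/dt = F₁ − kM with M(0) = M₀ gives M(t) = F₁/k + (M₀ − F₁/k)·e^(−kt).
F₁/k = 3.78/1.036×10^-6 = 3.6497×10^6 mol; kt = 1.036×10^-6 × 360000 = 0.3729, e^(−kt) = 0.6888.
M(360000) = 3.6497×10^6 + (8.68×10^6 − 3.6497×10^6) × 0.6888 = 3.6497×10^6 + 3.465×10^6 = 7.1144×10^6 mol.

7.11×10^6 mol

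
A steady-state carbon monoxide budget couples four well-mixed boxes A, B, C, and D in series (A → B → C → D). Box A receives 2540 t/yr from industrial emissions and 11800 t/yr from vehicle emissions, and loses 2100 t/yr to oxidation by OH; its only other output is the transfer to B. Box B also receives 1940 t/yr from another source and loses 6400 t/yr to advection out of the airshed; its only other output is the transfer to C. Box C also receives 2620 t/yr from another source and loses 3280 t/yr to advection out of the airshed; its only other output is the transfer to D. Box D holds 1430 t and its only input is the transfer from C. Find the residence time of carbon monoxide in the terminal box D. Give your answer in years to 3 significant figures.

0.201 yr

Box A: F(A→B) = (2540 + 11800) − 2100 = 12240 t/yr.
Box B: F(B→C) = (12240 + 1940) − 6400 = 7780.0 t/yr.
Box C: F(C→D) = (7780.0 + 2620) − 3280 = 7120.0 t/yr.
Box D throughput = its input = 7120.0 t/yr; τ = 1430 / 7120.0 = 0.2008 yr.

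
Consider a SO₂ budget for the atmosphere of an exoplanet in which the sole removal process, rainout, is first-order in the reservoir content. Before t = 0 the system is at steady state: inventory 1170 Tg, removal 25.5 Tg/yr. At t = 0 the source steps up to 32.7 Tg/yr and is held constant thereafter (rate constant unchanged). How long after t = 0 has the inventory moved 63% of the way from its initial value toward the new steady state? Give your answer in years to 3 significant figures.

τ = M₀/F₀ = 1170/25.5 = 45.88 yr.
The remaining gap fraction is e^(−t/τ); 63% covered ⇒ e^(−t/τ) = 0.370.
t = −τ ln(0.370) = 45.88 × 0.9943 = 45.62 yr.

45.6 yr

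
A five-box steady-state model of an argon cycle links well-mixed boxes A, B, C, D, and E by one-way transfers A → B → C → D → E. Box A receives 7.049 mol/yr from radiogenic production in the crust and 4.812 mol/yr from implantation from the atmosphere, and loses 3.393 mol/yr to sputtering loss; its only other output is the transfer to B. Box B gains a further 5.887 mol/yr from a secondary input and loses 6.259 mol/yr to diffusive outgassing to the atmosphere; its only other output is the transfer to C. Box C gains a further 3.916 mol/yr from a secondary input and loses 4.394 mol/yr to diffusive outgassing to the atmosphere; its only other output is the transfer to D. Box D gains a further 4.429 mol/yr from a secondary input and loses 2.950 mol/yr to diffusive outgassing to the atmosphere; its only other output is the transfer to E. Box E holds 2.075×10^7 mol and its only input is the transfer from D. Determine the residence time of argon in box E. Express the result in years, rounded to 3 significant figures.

Box A: F(A→B) = (7.049 + 4.812) − 3.393 = 8.4680 mol/yr.
Box B: F(B→C) = (8.4680 + 5.887) − 6.259 = 8.0960 mol/yr.
Box C: F(C→D) = (8.0960 + 3.916) − 4.394 = 7.6180 mol/yr.
Box D: F(D→E) = (7.6180 + 4.429) − 2.950 = 9.0970 mol/yr.
Box E throughput = its input = 9.0970 mol/yr; τ = 2.075×10^7 / 9.0970 = 2.281×10^6 yr.

2.28×10^6 yr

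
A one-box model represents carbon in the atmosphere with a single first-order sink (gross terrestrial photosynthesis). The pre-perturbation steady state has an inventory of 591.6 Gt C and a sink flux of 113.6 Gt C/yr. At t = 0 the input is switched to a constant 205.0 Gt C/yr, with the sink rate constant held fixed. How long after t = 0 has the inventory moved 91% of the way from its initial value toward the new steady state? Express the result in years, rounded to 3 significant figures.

12.5 yr

τ = M₀/F₀ = 591.6/113.6 = 5.208 yr.
The remaining gap fraction is e^(−t/τ); 91% covered ⇒ e^(−t/τ) = 0.0900.
t = −τ ln(0.0900) = 5.208 × 2.408 = 12.54 yr.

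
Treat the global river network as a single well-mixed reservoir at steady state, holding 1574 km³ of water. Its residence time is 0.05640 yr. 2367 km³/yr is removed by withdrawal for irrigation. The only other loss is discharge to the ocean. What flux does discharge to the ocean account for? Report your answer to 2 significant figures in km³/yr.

Total removal F = M/τ = 1574 / 0.05640 = 27910 km³/yr.
Discharge to the ocean = F − (2367) = 27910 − 2367 = 25540 km³/yr.

26000 km³/yr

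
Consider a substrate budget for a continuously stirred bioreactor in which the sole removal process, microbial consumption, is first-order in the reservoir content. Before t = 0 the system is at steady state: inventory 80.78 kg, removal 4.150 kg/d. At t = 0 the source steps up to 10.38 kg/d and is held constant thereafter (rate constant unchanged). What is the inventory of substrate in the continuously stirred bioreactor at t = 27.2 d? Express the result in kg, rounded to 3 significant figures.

172 kg

Residence time τ = M₀/F₀ = 19.47 d. The eventual steady state is M_∞ = M₀·(F₁/F₀) = 80.78 × 10.38/4.150 = 202.05 kg.
The anomaly ΔM(t) = M(t) − M_∞ decays as ΔM₀·e^(−t/τ) with ΔM₀ = 80.78 − 202.05 = −121.3 kg.
At t = 27.2 d, e^(−t/τ) = e^(−1.397) = 0.2472, so ΔM = −29.98 kg and M = 202.05 − 29.98 = 172.06 kg.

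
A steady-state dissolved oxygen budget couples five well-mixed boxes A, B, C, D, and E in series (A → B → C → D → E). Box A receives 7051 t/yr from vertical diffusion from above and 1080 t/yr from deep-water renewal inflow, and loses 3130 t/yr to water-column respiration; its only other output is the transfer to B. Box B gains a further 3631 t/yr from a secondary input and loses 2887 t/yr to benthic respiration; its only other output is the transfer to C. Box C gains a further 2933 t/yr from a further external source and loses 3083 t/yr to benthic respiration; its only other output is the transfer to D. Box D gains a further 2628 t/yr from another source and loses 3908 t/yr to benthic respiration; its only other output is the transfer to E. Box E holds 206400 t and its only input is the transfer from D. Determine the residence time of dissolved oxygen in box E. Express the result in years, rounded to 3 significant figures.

47.8 yr

Box A: F(A→B) = (7051 + 1080) − 3130 = 5001.0 t/yr.
Box B: F(B→C) = (5001.0 + 3631) − 2887 = 5745.0 t/yr.
Box C: F(C→D) = (5745.0 + 2933) − 3083 = 5595.0 t/yr.
Box D: F(D→E) = (5595.0 + 2628) − 3908 = 4315.0 t/yr.
Box E throughput = its input = 4315.0 t/yr; τ = 206400 / 4315.0 = 47.83 yr.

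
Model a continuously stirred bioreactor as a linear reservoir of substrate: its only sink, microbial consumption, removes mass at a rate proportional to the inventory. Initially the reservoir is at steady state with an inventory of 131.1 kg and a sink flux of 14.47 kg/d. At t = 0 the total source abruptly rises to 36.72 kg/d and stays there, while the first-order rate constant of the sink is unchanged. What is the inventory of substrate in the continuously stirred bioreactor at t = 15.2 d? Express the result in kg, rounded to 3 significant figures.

295 kg

The sink rate constant is k = F₀/M₀ = 14.47/131.1 = 0.1104 d⁻¹.
Solving dM/dt = F₁ − kM with M(0) = M₀ gives M(t) = F₁/k + (M₀ − F₁/k)·e^(−kt).
F₁/k = 36.72/0.1104 = 332.69 kg; kt = 0.1104 × 15.2 = 1.678, e^(−kt) = 0.1868.
M(15.2) = 332.69 + (131.1 − 332.69) × 0.1868 = 332.69 − 37.66 = 295.03 kg.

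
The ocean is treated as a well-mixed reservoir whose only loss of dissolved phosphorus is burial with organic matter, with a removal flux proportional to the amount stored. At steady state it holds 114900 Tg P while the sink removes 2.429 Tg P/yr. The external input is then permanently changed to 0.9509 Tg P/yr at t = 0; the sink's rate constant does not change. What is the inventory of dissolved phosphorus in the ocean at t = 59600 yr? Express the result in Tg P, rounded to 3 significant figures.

64800 Tg P

Residence time τ = M₀/F₀ = 47300 yr. The eventual steady state is M_∞ = M₀·(F₁/F₀) = 114900 × 0.9509/2.429 = 44981 Tg P.
The anomaly ΔM(t) = M(t) − M_∞ decays as ΔM₀·e^(−t/τ) with ΔM₀ = 114900 − 44981 = 69920 Tg P.
At t = 59600 yr, e^(−t/τ) = e^(−1.260) = 0.2837, so ΔM = 19830 Tg P and M = 44981 + 19830 = 64815 Tg P.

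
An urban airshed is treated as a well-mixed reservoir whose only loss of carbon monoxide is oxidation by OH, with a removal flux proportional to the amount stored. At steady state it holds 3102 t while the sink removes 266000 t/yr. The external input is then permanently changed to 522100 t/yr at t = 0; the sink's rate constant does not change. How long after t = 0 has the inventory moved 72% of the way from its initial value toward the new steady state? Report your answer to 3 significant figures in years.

τ = M₀/F₀ = 3102/266000 = 0.01166 yr.
The remaining gap fraction is e^(−t/τ); 72% covered ⇒ e^(−t/τ) = 0.280.
t = −τ ln(0.280) = 0.01166 × 1.273 = 0.01484 yr.

0.0148 yr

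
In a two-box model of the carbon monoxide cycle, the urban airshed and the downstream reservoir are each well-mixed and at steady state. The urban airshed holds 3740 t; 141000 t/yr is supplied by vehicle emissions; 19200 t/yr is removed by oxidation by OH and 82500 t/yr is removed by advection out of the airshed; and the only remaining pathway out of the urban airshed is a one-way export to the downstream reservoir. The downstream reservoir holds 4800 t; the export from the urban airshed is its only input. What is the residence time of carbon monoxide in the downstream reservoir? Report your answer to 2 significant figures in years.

0.12 yr

Balance the urban airshed: ΣF_in = 141000 t/yr.
Export to the downstream reservoir = ΣF_in − (19200 + 82500) = 39300 t/yr.
At steady state the output of the downstream reservoir equals its input, 39300 t/yr.
τ = M / F = 4800 / 39300 = 0.1221 yr.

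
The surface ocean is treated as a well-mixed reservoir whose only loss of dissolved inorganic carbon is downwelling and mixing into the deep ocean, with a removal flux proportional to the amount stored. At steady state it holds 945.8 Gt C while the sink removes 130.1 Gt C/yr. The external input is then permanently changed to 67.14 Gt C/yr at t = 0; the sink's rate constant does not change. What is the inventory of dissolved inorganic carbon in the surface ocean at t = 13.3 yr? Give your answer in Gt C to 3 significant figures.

562 Gt C

Residence time τ = M₀/F₀ = 7.270 yr. The eventual steady state is M_∞ = M₀·(F₁/F₀) = 945.8 × 67.14/130.1 = 488.09 Gt C.
The anomaly ΔM(t) = M(t) − M_∞ decays as ΔM₀·e^(−t/τ) with ΔM₀ = 945.8 − 488.09 = 457.7 Gt C.
At t = 13.3 yr, e^(−t/τ) = e^(−1.829) = 0.1605, so ΔM = 73.46 Gt C and M = 488.09 + 73.46 = 561.55 Gt C.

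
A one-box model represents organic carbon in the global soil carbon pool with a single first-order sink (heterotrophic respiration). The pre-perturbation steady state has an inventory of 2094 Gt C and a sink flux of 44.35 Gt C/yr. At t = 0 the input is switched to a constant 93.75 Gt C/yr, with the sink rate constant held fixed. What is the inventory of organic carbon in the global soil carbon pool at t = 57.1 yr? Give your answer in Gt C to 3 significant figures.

3730 Gt C

The sink rate constant is k = F₀/M₀ = 44.35/2094 = 0.02118 yr⁻¹.
Solving dM/dt = F₁ − kM with M(0) = M₀ gives M(t) = F₁/k + (M₀ − F₁/k)·e^(−kt).
F₁/k = 93.75/0.02118 = 4426.4 Gt C; kt = 0.02118 × 57.1 = 1.209, e^(−kt) = 0.2984.
M(57.1) = 4426.4 + (2094 − 4426.4) × 0.2984 = 4426.4 − 696.0 = 3730.5 Gt C.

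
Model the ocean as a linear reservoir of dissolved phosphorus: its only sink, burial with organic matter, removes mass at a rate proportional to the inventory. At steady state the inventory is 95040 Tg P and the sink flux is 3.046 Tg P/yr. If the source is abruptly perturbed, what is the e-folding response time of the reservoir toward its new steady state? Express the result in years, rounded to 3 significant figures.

31200 yr

For a linear reservoir the response time equals the residence time τ = M/F.
τ = 95040 / 3.046 = 31200 yr.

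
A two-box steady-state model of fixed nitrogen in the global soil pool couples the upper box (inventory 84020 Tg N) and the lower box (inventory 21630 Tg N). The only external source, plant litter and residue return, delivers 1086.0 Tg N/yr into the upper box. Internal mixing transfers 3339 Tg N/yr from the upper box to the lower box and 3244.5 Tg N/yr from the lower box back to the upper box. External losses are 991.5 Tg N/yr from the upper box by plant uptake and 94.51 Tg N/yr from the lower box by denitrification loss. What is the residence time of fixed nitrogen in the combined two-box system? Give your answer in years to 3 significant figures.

97.3 yr

For the system as a whole, the A↔B exchange is internal and contributes nothing to the throughput; only the external sinks remove mass.
M_total = 84020 + 21630 = 105650 Tg N.
ΣF_external_out = 991.5 + 94.51 = 1086.0 Tg N/yr.
τ = M_total / ΣF_ext = 105650 / 1086.0 = 97.28 yr.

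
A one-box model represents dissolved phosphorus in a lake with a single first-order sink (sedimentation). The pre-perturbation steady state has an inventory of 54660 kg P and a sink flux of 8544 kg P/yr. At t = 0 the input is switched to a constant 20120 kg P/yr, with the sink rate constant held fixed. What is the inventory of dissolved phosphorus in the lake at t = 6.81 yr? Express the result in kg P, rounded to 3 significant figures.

τ = M₀/F₀ = 54660/8544 = 6.397 yr; rate constant k = 1/τ.
New steady state M_∞ = F₁/k = F₁·τ = 20120 × 6.397 = 128720 kg P.
M(t) = M_∞ + (M₀ − M_∞)·e^(−t/τ); t/τ = 6.81/6.397 = 1.064, so e^(−t/τ) = 0.3449.
M(t) = 128720 − 74060 × 0.3449 = 103170 kg P.

103000 kg P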